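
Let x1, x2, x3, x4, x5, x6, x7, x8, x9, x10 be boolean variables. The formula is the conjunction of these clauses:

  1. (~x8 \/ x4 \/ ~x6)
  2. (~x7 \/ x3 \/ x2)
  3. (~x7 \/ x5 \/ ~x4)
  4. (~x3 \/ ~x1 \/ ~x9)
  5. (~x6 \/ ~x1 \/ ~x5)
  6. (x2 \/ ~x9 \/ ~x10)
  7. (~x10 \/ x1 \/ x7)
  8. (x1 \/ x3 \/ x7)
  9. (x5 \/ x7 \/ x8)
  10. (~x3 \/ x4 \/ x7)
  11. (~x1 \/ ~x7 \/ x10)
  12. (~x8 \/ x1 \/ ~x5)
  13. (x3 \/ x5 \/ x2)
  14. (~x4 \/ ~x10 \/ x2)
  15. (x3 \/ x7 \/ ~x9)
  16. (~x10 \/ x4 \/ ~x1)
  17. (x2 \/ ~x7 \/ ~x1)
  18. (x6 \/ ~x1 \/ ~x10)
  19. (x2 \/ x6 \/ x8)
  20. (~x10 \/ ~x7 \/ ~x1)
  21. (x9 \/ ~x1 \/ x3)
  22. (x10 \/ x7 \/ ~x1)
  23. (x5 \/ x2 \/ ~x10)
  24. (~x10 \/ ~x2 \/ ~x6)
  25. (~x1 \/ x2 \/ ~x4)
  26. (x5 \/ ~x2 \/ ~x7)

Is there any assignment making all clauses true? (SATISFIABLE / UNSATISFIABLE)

SATISFIABLE

Branch on x1: take x1 = False.
For the remaining variables, x2 = False, x3 = True, x4 = True, x5 = False, x6 = True, x7 = False, x8 = True, x9 = False, x10 = False works.
So x1=False  x2=False  x3=True  x4=True  x5=False  x6=True  x7=False  x8=True  x9=False  x10=False is a satisfying assignment.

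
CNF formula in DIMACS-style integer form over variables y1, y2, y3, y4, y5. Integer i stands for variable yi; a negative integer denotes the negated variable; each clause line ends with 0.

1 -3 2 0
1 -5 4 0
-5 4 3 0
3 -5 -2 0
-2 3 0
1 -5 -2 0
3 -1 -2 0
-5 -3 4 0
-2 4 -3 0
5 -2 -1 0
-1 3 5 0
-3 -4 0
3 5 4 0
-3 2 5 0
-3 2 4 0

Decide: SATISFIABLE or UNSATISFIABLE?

Branch on y1: take y1 = False.
Set y2 = False and propagate.
  then y3 is forced to False.
Try y4 = True.
y5 is now unconstrained; take y5 = True.
Every clause has at least one true literal under this assignment.
So y1=0, y2=0, y3=0, y4=1, y5=1 is a satisfying assignment.

SATISFIABLE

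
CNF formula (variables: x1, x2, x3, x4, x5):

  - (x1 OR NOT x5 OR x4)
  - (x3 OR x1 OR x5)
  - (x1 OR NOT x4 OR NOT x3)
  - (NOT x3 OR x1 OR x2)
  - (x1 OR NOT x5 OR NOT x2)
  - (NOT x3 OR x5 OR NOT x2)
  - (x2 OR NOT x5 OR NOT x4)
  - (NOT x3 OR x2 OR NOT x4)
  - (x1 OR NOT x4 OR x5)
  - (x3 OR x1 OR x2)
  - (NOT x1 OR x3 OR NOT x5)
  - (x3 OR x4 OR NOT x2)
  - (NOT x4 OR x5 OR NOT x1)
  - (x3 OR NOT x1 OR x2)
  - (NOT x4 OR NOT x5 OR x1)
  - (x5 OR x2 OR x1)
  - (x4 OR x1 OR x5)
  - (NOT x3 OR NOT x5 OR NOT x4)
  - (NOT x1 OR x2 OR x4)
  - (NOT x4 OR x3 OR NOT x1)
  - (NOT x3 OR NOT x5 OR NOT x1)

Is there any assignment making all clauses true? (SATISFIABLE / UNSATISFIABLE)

UNSATISFIABLE

x1 = True:
  x3 = True:
    propagation gives x5=False, x2=False, x4=False; an empty clause results — contradiction.
  x3 = False:
    propagation gives x5=False, x4=False, x2=False; an empty clause results — contradiction.
x1 = False:
  x5 = True:
    propagation gives x4=True; an empty clause results — contradiction.
  x5 = False:
    propagation gives x3=True, x4=False; an empty clause results — contradiction.
Every branch closes, so no satisfying assignment exists.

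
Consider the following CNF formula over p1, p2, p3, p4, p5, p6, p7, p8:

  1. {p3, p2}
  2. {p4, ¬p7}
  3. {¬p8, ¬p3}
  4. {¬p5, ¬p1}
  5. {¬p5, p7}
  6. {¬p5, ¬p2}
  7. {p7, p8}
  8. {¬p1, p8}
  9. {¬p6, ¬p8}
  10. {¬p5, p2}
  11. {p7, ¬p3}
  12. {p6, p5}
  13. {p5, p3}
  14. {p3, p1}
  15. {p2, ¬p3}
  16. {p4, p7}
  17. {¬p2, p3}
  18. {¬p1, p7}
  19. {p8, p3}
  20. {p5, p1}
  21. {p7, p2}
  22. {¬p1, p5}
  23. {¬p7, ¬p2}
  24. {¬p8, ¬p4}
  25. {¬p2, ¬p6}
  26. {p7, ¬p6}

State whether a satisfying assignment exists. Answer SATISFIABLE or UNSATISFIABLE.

p7 = True:
  propagation gives p4=True, p2=False, p3=True; an empty clause results — contradiction.
p7 = False:
  propagation gives p5=False, p8=True, p3=False; an empty clause results — contradiction.
Every branch closes, so no satisfying assignment exists.

UNSATISFIABLE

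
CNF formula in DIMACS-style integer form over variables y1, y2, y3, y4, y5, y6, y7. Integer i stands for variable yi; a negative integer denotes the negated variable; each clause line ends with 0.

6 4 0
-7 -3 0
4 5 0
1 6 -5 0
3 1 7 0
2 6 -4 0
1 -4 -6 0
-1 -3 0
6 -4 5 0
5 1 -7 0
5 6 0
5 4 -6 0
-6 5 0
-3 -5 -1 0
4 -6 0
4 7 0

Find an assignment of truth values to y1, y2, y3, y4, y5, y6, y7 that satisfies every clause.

y1 = True, y2 = True, y3 = False, y4 = True, y5 = True, y6 = False, y7 = False

Pure literal: y2 appears only positively; assign y2 = True.
Try y1 = True.
  then y3 is forced to False.
Try y4 = True.
Try y5 = True.
y6, y7 are now unconstrained; take y6 = False, y7 = False.
Every clause has at least one true literal under this assignment.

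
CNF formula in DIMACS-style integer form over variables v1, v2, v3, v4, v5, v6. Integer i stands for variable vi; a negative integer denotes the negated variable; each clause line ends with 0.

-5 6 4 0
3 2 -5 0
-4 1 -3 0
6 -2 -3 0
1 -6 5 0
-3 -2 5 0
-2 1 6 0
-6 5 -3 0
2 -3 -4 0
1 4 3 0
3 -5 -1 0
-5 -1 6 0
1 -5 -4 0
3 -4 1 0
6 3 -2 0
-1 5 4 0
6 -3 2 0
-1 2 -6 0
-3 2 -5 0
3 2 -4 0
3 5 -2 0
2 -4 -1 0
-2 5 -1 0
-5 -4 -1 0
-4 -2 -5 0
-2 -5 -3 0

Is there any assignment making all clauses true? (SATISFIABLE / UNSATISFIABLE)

UNSATISFIABLE

v2 = True:
  v5 = True:
    propagation gives v4=False, v6=True, v3=False, v1=True; an empty clause results — contradiction.
  v5 = False:
    propagation gives v3=False; an empty clause results — contradiction.
v2 = False:
  v1 = True:
    propagation gives v6=False, v5=False, v4=True; an empty clause results — contradiction.
  v1 = False:
    v3 = True:
      propagation gives v4=False, v6=True, v5=True; contradiction.
    v3 = False:
      propagation gives v5=False, v6=False, v4=True; contradiction.
Every branch closes, so no satisfying assignment exists.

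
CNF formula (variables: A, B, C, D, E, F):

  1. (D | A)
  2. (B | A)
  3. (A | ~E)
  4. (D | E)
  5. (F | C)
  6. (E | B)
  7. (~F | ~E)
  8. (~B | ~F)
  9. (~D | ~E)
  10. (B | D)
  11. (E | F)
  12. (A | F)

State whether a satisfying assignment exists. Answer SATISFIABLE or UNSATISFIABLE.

SATISFIABLE

Pure literal: A appears only positively; assign A = True.
Pure literal: C appears only positively; assign C = True.
Branch on B: take B = True.
  then F is forced to False.
  then E is forced to True.
  then D is forced to False.
Every clause has at least one true literal under this assignment.
So A=1, B=1, C=1, D=0, E=1, F=0 is a satisfying assignment.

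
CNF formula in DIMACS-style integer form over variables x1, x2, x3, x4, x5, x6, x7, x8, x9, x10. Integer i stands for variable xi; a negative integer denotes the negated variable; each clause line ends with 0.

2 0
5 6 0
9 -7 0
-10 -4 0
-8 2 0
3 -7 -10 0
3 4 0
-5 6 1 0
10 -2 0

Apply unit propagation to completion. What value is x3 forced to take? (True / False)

Unit clause (x2) sets x2 = True.
In (NOT x2 OR x10), NOT x2 is now false; x10 must hold, so x10 = True.
From (NOT x10 OR NOT x4) and x10 = True: x4 = False.
(x3 OR x4): since x4 = False, the clause reduces to (x3). x3 = True.

True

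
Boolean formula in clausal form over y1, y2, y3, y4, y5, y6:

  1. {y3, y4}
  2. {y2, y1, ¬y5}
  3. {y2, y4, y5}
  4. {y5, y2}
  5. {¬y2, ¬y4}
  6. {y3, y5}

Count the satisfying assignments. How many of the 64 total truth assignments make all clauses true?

Case analysis on y2 and y5:
  y2=1, y5=1: remaining (y1,y3,y4,y6) ∈ {(0,1,0,0); (0,1,0,1); (1,1,0,0); (1,1,0,1)} — 4.
  y2=1, y5=0: remaining (y1,y3,y4,y6) ∈ {(0,1,0,0); (0,1,0,1); (1,1,0,0); (1,1,0,1)} — 4.
  y2=0, y5=1: y6 free; 3 ways for (y1,y3,y4) × 2^1 = 6.
  y2=0, y5=0: a clause becomes empty — 0.
Total: 4 + 4 + 6 + 0 = 14.

14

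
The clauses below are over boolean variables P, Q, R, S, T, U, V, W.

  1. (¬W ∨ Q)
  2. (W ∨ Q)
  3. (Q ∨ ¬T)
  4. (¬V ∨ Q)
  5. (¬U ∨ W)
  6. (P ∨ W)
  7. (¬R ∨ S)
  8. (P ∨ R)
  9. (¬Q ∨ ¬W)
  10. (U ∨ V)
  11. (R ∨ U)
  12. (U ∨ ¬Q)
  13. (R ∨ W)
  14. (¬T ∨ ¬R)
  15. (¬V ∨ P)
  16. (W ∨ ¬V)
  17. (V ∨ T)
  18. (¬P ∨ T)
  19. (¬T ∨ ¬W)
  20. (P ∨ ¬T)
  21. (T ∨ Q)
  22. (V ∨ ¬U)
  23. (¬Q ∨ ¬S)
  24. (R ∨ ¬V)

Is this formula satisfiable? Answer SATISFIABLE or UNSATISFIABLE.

UNSATISFIABLE

Q = True:
  propagation gives W=False, U=False; an empty clause results — contradiction.
Q = False:
  propagation gives W=False; an empty clause results — contradiction.
Every branch closes, so no satisfying assignment exists.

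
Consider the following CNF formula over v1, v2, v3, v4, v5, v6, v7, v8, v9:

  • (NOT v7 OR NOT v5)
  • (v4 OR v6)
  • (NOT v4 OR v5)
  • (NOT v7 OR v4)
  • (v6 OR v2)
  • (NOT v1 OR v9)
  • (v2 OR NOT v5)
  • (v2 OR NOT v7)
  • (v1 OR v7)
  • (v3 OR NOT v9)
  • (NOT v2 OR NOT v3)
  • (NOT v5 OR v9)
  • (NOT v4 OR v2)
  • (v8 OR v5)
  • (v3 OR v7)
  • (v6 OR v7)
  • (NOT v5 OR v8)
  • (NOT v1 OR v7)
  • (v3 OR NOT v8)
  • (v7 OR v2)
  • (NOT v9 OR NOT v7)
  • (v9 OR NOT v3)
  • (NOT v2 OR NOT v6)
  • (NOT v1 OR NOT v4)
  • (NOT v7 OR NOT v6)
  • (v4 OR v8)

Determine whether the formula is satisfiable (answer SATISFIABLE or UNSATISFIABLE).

UNSATISFIABLE

v7 = True:
  propagation gives v5=False, v4=False; an empty clause results — contradiction.
v7 = False:
  propagation gives v1=True; an empty clause results — contradiction.
Every branch closes, so no satisfying assignment exists.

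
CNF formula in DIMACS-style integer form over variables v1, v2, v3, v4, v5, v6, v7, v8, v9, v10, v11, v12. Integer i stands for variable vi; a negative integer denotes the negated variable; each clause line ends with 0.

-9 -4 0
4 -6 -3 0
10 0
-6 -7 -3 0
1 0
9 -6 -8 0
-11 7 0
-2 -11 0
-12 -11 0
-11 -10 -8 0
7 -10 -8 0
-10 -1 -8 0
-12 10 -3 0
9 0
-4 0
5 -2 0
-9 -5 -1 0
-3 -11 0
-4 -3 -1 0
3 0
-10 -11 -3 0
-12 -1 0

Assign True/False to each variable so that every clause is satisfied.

The clause (v10) is unit: v10 must be True.
Unit propagation: (v1) forces v1 = True.
(!v8) is a unit clause, so v8 = False.
The clause (v9) is unit: v9 must be True.
Unit propagation: (!v4) forces v4 = False.
Unit propagation: (!v5) forces v5 = False.
The clause (!v2) is unit: v2 must be False.
The clause (v3) is unit: v3 must be True.
(!v6) is a unit clause, so v6 = False.
The clause (!v11) is unit: v11 must be False.
(!v12) is a unit clause, so v12 = False.
v7 is now unconstrained; take v7 = True.

v1=T, v2=F, v3=T, v4=F, v5=F, v6=F, v7=T, v8=F, v9=T, v10=T, v11=F, v12=F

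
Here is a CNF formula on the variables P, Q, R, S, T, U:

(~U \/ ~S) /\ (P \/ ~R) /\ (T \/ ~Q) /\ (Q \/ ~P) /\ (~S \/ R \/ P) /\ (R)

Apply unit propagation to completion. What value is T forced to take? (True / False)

Unit clause (R) sets R = True.
(P \/ ~R): since R = True, the clause reduces to (P). P = True.
(~P \/ Q) with P = True leaves only Q, so Q = True.
(T \/ ~Q) with Q = True leaves only T, so T = True.

True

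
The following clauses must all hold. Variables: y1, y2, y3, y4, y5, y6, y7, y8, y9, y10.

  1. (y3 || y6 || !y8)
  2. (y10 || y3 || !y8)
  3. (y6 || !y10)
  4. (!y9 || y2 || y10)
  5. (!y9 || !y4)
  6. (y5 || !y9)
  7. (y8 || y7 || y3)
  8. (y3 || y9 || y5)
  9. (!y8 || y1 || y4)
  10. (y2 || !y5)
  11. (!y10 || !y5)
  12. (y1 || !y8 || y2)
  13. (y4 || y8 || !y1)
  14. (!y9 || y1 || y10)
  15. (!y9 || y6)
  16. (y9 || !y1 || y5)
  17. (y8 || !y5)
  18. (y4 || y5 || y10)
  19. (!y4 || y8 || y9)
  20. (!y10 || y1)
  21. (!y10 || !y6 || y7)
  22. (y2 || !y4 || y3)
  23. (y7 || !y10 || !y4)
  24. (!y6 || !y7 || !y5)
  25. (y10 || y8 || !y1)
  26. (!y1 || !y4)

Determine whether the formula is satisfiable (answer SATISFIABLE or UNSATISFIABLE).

SATISFIABLE

Pure literal: y2 appears only positively; assign y2 = True.
Pure literal: y3 appears only positively; assign y3 = True.
Set y1 = True and propagate.
  then y4 is forced to False.
  then y8 is forced to True.
Set y5 = True and propagate.
  then y10 is forced to False.
For the remaining variables, y6 = False, y7 = True, y9 = False works.
So y1 = T, y2 = T, y3 = T, y4 = F, y5 = T, y6 = F, y7 = T, y8 = T, y9 = F, y10 = F is a satisfying assignment.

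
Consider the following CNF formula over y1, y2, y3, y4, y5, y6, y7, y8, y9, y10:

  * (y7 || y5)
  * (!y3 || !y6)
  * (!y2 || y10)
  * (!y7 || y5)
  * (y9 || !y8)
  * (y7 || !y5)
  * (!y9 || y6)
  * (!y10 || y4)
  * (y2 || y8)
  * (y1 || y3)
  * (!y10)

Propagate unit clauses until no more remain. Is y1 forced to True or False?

True

Unit clause (!y10) sets y10 = False.
From (y10 || !y2) and y10 = False: y2 = False.
(y8 || y2) with y2 = False leaves only y8, so y8 = True.
(y9 || !y8) with y8 = True leaves only y9, so y9 = True.
(!y9 || y6) with y9 = True leaves only y6, so y6 = True.
(!y6 || !y3) with y6 = True leaves only !y3, so y3 = False.
From (y3 || y1) and y3 = False: y1 = True.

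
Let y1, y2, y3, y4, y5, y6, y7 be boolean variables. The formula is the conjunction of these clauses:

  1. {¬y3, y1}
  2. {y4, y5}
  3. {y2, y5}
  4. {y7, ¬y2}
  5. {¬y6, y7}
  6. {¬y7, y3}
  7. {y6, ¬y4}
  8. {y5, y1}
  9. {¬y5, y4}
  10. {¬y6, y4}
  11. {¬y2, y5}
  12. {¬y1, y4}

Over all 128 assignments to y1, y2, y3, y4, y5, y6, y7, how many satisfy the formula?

2

Satisfying assignments:
  y1=1 y2=0 y3=1 y4=1 y5=1 y6=1 y7=1
  y1=1 y2=1 y3=1 y4=1 y5=1 y6=1 y7=1
Count: 2.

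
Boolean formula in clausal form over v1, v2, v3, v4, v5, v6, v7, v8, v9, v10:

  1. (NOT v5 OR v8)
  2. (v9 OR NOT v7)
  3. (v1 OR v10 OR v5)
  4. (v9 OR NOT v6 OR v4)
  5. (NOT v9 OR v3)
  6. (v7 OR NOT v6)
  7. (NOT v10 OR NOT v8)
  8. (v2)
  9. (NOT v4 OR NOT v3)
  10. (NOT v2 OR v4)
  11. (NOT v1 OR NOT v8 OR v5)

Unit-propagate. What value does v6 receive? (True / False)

(v2) is a unit clause: v2 = True.
(NOT v2 OR v4) with v2 = True leaves only v4, so v4 = True.
In (NOT v3 OR NOT v4), NOT v4 is now false; NOT v3 must hold, so v3 = False.
In (NOT v9 OR v3), v3 is now false; NOT v9 must hold, so v9 = False.
In (v9 OR NOT v7), v9 is now false; NOT v7 must hold, so v7 = False.
(v7 OR NOT v6): since v7 = False, the clause reduces to (NOT v6). v6 = False.

False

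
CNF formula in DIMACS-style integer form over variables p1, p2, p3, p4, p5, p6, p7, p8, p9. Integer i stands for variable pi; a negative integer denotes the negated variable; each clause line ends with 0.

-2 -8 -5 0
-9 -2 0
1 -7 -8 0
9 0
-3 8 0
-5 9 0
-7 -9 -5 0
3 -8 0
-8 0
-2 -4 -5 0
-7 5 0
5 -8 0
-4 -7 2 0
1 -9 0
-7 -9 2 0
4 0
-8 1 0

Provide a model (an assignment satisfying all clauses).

Unit propagation: (p9) forces p9 = True.
The clause (!p2) is unit: p2 must be False.
(!p8) is a unit clause, so p8 = False.
The clause (!p3) is unit: p3 must be False.
The clause (p1) is unit: p1 must be True.
(!p7) is a unit clause, so p7 = False.
Unit propagation: (p4) forces p4 = True.
p5, p6 are now unconstrained; take p5 = True, p6 = True.
Every clause has at least one true literal under this assignment.

p1=T  p2=F  p3=F  p4=T  p5=T  p6=T  p7=F  p8=F  p9=T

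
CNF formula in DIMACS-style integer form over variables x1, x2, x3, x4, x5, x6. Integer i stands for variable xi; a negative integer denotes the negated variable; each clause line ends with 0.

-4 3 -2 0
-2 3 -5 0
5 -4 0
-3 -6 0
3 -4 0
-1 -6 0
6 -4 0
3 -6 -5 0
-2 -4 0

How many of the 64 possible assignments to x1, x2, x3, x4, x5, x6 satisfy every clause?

16

Case analysis on x3 and x4:
  x3=T, x4=T: a clause becomes empty — 0.
  x3=T, x4=F: forces x6=F; x1, x2, x5 free → 2^3 = 8.
  x3=F, x4=T: a clause becomes empty — 0.
  x3=F, x4=F: 8 of the 16 assignments to (x1,x2,x5,x6) work.
Total: 0 + 8 + 0 + 8 = 16.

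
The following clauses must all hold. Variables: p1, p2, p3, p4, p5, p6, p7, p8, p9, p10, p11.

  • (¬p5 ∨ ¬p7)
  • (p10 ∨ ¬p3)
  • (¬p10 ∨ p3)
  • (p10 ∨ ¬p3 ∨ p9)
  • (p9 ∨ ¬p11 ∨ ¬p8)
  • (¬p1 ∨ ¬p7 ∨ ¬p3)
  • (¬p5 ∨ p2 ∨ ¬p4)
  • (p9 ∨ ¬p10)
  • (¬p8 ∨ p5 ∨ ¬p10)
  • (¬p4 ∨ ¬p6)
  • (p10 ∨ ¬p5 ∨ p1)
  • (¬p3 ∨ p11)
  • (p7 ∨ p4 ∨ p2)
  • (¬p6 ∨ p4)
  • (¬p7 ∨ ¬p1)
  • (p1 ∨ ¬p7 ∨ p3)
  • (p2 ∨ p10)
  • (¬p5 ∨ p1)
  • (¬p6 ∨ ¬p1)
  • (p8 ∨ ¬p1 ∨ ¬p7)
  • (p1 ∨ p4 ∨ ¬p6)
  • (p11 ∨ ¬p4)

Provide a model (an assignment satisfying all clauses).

p1=1, p2=1, p3=1, p4=0, p5=1, p6=0, p7=0, p8=1, p9=1, p10=1, p11=1

p2 occurs only positively in the remaining clauses — set p2 = True.
Pure literal: p6 appears only negated; assign p6 = False.
Try p1 = True.
  then p7 is forced to False.
Try p3 = True.
  then p10 is forced to True.
  then p9 is forced to True.
  then p11 is forced to True.
Try p5 = True.
p4, p8 are now unconstrained; take p4 = False, p8 = True.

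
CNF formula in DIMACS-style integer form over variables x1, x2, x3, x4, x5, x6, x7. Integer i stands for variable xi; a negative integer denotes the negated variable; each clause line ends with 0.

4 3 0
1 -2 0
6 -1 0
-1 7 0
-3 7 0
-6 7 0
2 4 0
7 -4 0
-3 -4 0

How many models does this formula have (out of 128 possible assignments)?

Split on x4, then x7.
  x4=T, x7=T: x5 free; 4 ways for (x1,x2,x3,x6) × 2^1 = 8.
  x4=T, x7=F: a clause becomes empty — 0.
  x4=F, x7=T: remaining (x1,x2,x3,x5,x6) ∈ {(T,T,T,F,T); (T,T,T,T,T)} — 2.
  x4=F, x7=F: a clause becomes empty — 0.
Total: 8 + 0 + 2 + 0 = 10.

10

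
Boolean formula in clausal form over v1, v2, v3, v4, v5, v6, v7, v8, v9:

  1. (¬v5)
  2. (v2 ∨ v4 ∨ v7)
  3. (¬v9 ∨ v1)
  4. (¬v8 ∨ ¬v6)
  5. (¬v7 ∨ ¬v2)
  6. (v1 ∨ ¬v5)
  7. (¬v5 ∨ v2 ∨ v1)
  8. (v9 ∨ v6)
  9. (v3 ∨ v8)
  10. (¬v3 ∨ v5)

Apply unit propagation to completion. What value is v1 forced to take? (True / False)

True

(¬v5) is a unit clause: v5 = False.
From (¬v3 ∨ v5) and v5 = False: v3 = False.
(v3 ∨ v8) with v3 = False leaves only v8, so v8 = True.
(¬v6 ∨ ¬v8): since v8 = True, the clause reduces to (¬v6). v6 = False.
In (v6 ∨ v9), v6 is now false; v9 must hold, so v9 = True.
(v1 ∨ ¬v9) with v9 = True leaves only v1, so v1 = True.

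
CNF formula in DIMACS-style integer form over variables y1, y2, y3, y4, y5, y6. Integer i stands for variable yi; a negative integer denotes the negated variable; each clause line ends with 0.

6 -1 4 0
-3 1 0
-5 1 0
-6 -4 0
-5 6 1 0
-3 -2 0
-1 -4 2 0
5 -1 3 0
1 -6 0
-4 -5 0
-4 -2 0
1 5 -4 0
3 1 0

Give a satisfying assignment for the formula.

Branch on y1: take y1 = True.
Try y2 = True.
  then y3 is forced to False.
  then y5 is forced to True.
  then y4 is forced to False.
  then y6 is forced to True.

y1=True, y2=True, y3=False, y4=False, y5=True, y6=True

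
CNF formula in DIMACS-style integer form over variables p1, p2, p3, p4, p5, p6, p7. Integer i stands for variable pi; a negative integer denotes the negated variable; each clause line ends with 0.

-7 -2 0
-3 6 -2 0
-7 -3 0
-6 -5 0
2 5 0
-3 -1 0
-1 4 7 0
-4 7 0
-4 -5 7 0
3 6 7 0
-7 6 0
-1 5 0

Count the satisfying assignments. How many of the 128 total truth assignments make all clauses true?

The models are:
  p1=0 p2=0 p3=1 p4=0 p5=1 p6=0 p7=0
  p1=0 p2=1 p3=0 p4=0 p5=0 p6=1 p7=0
  p1=0 p2=1 p3=1 p4=0 p5=0 p6=1 p7=0
Count: 3.

3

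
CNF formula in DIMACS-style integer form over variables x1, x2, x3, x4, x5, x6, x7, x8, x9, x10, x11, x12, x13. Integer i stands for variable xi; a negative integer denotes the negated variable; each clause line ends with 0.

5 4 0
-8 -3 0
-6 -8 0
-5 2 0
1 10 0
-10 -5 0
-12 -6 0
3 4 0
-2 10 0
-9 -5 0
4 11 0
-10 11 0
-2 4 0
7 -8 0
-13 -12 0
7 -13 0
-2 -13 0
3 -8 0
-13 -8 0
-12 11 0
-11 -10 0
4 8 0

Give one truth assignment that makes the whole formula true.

x1 = True, x2 = False, x3 = False, x4 = True, x5 = False, x6 = False, x7 = True, x8 = False, x9 = False, x10 = False, x11 = True, x12 = False, x13 = True

Check each clause:
  1. (x4 ∨ x5) — x4 is true.
  2. (¬x8 ∨ ¬x3) — ¬x8 is true.
  3. (¬x6 ∨ ¬x8) — ¬x8 is true.
  4. (¬x5 ∨ x2) — ¬x5 is true.
  5. (x10 ∨ x1) — x1 is true.
  6. (¬x10 ∨ ¬x5) — ¬x5 is true.
  7. (¬x12 ∨ ¬x6) — ¬x6 is true.
  8. (x3 ∨ x4) — x4 is true.
  9. (¬x2 ∨ x10) — ¬x2 is true.
  10. (¬x9 ∨ ¬x5) — ¬x5 is true.
  11. (x11 ∨ x4) — x11 is true.
  12. (x11 ∨ ¬x10) — x11 is true.
  13. (¬x2 ∨ x4) — x4 is true.
  14. (x7 ∨ ¬x8) — ¬x8 is true.
  15. (¬x13 ∨ ¬x12) — ¬x12 is true.
  16. (¬x13 ∨ x7) — x7 is true.
  17. (¬x13 ∨ ¬x2) — ¬x2 is true.
  18. (x3 ∨ ¬x8) — ¬x8 is true.
  19. (¬x13 ∨ ¬x8) — ¬x8 is true.
  20. (¬x12 ∨ x11) — x11 is true.
  21. (¬x10 ∨ ¬x11) — ¬x10 is true.
  22. (x8 ∨ x4) — x4 is true.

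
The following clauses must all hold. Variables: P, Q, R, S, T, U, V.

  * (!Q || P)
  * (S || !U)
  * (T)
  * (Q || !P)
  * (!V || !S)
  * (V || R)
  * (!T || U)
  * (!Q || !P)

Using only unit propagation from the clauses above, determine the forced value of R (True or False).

True

(T) is a unit clause: T = True.
In (!T || U), !T is now false; U must hold, so U = True.
(S || !U) with U = True leaves only S, so S = True.
From (!V || !S) and S = True: V = False.
In (R || V), V is now false; R must hold, so R = True.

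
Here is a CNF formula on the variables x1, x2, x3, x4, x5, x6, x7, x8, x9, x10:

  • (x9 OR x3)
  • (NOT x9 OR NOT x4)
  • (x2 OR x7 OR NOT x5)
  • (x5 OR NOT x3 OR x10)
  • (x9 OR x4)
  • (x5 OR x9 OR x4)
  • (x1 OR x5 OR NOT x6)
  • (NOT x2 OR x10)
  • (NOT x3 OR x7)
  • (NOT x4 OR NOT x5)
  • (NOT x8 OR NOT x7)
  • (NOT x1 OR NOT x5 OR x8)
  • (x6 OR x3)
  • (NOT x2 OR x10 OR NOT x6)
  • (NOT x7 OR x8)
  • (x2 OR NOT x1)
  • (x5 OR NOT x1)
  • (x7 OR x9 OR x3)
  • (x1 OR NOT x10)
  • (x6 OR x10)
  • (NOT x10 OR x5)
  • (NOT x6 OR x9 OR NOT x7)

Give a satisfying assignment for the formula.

x1=T, x2=T, x3=F, x4=F, x5=T, x6=T, x7=F, x8=T, x9=T, x10=T

Try x1 = True.
  then x2 is forced to True.
  then x10 is forced to True.
  then x5 is forced to True.
  then x4 is forced to False.
  then x9 is forced to True.
  then x8 is forced to True.
  then x7 is forced to False.
  then x3 is forced to False.
  then x6 is forced to True.
Every clause has at least one true literal under this assignment.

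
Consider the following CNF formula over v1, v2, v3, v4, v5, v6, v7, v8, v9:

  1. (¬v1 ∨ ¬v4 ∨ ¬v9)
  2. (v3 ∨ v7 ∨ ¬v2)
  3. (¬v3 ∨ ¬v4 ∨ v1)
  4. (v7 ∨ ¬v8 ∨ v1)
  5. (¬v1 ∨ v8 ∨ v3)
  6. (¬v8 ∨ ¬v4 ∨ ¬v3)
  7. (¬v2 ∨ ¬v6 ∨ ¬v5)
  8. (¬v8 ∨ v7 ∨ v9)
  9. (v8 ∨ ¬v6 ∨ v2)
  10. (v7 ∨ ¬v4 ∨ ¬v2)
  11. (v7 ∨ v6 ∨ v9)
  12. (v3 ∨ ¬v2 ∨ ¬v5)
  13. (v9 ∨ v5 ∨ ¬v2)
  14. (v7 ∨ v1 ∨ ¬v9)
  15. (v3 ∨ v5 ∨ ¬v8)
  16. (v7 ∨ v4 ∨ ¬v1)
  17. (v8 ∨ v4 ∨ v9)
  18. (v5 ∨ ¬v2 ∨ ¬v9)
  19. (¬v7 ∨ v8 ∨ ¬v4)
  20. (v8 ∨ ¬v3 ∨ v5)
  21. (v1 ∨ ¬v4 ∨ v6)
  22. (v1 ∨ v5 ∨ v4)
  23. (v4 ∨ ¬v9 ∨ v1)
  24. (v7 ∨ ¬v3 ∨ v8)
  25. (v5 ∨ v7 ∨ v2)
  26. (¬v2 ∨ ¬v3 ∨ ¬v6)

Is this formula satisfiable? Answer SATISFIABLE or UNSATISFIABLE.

SATISFIABLE

Try v1 = True.
Try v2 = True.
The remaining clauses are satisfied by v3 = True, v4 = False, v5 = True, v6 = False, v7 = True, v8 = False, v9 = True.
So v1 = True, v2 = True, v3 = True, v4 = False, v5 = True, v6 = False, v7 = True, v8 = False, v9 = True is a satisfying assignment.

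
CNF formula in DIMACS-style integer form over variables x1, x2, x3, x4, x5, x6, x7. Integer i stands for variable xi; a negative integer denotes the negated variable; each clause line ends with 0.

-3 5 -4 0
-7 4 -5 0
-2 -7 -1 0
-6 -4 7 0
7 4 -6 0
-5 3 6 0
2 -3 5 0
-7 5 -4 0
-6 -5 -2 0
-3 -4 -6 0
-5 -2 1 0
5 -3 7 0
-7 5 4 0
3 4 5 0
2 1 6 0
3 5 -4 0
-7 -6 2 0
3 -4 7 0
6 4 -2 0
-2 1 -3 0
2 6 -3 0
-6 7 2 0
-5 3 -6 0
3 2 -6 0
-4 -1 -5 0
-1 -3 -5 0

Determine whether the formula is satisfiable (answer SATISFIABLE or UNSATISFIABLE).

UNSATISFIABLE

x5 = True:
  x6 = True:
    propagation gives x2=False, x7=False; an empty clause results — contradiction.
  x6 = False:
    propagation gives x3=True, x2=True, x1=True; an empty clause results — contradiction.
x5 = False:
  x3 = True:
    propagation gives x4=False, x2=True, x7=True; an empty clause results — contradiction.
  x3 = False:
    propagation gives x4=True; an empty clause results — contradiction.
Every branch closes, so no satisfying assignment exists.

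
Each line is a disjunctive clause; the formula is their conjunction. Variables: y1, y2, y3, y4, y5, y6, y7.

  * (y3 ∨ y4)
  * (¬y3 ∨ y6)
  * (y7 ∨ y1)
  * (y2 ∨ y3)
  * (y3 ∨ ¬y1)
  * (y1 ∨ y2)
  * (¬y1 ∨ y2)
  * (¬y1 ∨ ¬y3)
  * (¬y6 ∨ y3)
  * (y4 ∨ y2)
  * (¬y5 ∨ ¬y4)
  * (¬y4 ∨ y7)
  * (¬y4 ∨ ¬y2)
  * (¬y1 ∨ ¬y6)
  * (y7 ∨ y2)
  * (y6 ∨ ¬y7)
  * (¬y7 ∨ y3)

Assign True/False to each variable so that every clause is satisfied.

y1=False, y2=True, y3=True, y4=False, y5=True, y6=True, y7=True

Set y1 = False and propagate.
  then y7 is forced to True.
  then y2 is forced to True.
  then y4 is forced to False.
  then y3 is forced to True.
  then y6 is forced to True.
y5 is now unconstrained; take y5 = True.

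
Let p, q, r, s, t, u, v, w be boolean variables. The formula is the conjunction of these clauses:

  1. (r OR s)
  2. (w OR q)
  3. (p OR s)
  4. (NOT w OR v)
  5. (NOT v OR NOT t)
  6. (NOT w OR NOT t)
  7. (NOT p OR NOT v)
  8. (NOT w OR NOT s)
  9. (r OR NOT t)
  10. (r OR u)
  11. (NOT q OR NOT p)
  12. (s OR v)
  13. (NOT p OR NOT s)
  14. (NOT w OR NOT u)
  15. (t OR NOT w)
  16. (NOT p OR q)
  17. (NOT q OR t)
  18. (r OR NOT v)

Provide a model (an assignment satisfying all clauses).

p=F, q=T, r=T, s=T, t=T, u=F, v=F, w=F

Pure literal: r appears only positively; assign r = True.
Branch on p: take p = False.
  then s is forced to True.
  then w is forced to False.
  then q is forced to True.
  then t is forced to True.
  then v is forced to False.
u is now unconstrained; take u = False.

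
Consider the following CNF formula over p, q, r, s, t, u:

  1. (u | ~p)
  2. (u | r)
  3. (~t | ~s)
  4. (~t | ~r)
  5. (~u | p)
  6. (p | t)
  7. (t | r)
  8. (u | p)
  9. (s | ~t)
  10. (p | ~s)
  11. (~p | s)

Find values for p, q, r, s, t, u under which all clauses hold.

p=T  q=T  r=T  s=T  t=F  u=T

Check each clause:
  1. (u | ~p) — u is true.
  2. (r | u) — r is true.
  3. (~s | ~t) — ~t is true.
  4. (~t | ~r) — ~t is true.
  5. (p | ~u) — p is true.
  6. (t | p) — p is true.
  7. (t | r) — r is true.
  8. (u | p) — p is true.
  9. (~t | s) — ~t is true.
  10. (p | ~s) — p is true.
  11. (~p | s) — s is true.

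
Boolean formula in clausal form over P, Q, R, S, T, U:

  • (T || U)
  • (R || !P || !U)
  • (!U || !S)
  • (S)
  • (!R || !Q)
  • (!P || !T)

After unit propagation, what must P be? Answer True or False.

False

(S) is a unit clause: S = True.
In (!U || !S), !S is now false; !U must hold, so U = False.
From (T || U) and U = False: T = True.
(!T || !P) with T = True leaves only !P, so P = False.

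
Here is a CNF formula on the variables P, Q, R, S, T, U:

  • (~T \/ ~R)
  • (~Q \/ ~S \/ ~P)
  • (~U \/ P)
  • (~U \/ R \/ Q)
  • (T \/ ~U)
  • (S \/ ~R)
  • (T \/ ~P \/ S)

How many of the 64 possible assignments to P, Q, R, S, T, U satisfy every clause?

16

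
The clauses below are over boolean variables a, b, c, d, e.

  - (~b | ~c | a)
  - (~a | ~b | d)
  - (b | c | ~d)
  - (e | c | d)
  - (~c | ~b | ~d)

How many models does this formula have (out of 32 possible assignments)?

Case analysis on b and c:
  b=1, c=1: a clause becomes empty — 0.
  b=1, c=0: 5 of the 8 assignments to (a,d,e) work.
  b=0, c=1: a, d, e free → 2^3 = 8.
  b=0, c=0: remaining (a,d,e) ∈ {(0,0,1); (1,0,1)} — 2.
Total: 0 + 5 + 8 + 2 = 15.

15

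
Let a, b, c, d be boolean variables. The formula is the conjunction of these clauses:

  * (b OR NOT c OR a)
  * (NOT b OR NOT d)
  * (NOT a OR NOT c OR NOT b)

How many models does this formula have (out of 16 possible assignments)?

Case analysis on b and a:
  b=1, a=1: remaining (c,d) ∈ {(0,0)} — 1.
  b=1, a=0: remaining (c,d) ∈ {(0,0); (1,0)} — 2.
  b=0, a=1: remaining (c,d) ∈ {(0,0); (0,1); (1,0); (1,1)} — 4.
  b=0, a=0: remaining (c,d) ∈ {(0,0); (0,1)} — 2.
Total: 1 + 2 + 4 + 2 = 9.

9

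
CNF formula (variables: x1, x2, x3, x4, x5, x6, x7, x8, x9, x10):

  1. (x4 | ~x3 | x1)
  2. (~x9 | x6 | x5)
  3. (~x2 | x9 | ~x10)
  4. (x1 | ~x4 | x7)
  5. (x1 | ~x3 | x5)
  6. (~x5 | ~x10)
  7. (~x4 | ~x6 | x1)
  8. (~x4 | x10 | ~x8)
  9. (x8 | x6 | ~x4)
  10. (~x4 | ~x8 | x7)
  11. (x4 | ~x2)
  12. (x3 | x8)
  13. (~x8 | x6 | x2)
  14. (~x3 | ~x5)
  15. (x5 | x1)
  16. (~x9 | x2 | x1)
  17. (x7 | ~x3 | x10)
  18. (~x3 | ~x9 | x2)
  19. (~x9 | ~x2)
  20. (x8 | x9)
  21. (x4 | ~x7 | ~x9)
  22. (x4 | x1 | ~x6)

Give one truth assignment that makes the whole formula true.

x1=True, x2=False, x3=False, x4=False, x5=True, x6=True, x7=False, x8=True, x9=False, x10=False

Check each clause:
  1. (x4 | ~x3 | x1) — x1 is true.
  2. (x6 | x5 | ~x9) — x5 is true.
  3. (~x2 | x9 | ~x10) — ~x2 is true.
  4. (~x4 | x1 | x7) — x1 is true.
  5. (x5 | x1 | ~x3) — ~x3 is true.
  6. (~x10 | ~x5) — ~x10 is true.
  7. (x1 | ~x6 | ~x4) — x1 is true.
  8. (~x8 | ~x4 | x10) — ~x4 is true.
  9. (~x4 | x8 | x6) — x8 is true.
  10. (x7 | ~x4 | ~x8) — ~x4 is true.
  11. (~x2 | x4) — ~x2 is true.
  12. (x8 | x3) — x8 is true.
  13. (x6 | x2 | ~x8) — x6 is true.
  14. (~x5 | ~x3) — ~x3 is true.
  15. (x1 | x5) — x1 is true.
  16. (x2 | ~x9 | x1) — x1 is true.
  17. (x7 | ~x3 | x10) — ~x3 is true.
  18. (x2 | ~x3 | ~x9) — ~x3 is true.
  19. (~x9 | ~x2) — ~x2 is true.
  20. (x9 | x8) — x8 is true.
  21. (x4 | ~x9 | ~x7) — ~x7 is true.
  22. (x4 | x1 | ~x6) — x1 is true.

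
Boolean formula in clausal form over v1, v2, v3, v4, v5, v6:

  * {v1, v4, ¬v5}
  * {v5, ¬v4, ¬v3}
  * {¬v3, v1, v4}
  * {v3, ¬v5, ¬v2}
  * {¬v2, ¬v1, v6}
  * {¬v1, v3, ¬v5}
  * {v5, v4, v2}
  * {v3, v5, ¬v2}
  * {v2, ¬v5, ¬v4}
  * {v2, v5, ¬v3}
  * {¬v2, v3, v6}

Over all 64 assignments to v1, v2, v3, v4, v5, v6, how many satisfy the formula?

11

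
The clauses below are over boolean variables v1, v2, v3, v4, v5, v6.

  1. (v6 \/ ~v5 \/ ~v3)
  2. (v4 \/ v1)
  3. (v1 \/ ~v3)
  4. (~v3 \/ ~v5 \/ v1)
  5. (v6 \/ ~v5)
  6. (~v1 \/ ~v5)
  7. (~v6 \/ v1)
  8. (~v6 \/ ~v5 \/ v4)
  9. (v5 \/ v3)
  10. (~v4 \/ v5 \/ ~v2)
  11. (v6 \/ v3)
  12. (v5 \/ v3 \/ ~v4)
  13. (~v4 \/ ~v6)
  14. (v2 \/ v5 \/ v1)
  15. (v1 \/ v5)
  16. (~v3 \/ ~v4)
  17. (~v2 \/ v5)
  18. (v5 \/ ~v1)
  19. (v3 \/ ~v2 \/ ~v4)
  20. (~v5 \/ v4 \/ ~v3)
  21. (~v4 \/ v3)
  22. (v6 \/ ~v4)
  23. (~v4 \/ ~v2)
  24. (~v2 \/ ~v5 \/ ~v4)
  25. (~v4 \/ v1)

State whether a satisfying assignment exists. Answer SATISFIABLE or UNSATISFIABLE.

UNSATISFIABLE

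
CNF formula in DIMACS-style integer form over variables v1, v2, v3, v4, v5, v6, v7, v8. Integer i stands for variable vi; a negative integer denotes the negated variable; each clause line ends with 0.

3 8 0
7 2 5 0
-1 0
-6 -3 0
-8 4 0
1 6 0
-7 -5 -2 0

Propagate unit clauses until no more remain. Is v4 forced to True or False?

True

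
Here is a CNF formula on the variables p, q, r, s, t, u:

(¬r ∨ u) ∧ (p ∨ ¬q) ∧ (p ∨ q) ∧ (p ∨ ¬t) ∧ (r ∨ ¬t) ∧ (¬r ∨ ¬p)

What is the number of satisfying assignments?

8

Satisfying assignments:
  p=T q=F r=F s=F t=F u=F
  p=T q=F r=F s=F t=F u=T
  p=T q=F r=F s=T t=F u=F
  p=T q=F r=F s=T t=F u=T
  p=T q=T r=F s=F t=F u=F
  p=T q=T r=F s=F t=F u=T
  p=T q=T r=F s=T t=F u=F
  p=T q=T r=F s=T t=F u=T
That's 8 in total.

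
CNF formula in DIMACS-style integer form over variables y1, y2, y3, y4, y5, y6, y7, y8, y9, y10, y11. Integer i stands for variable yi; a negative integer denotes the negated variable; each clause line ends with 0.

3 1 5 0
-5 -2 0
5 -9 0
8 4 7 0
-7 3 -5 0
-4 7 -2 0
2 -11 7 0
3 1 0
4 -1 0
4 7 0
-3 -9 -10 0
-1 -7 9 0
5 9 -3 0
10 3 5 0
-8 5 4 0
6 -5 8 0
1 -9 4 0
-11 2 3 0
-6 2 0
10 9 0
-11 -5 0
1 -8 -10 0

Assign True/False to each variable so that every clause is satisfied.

Pure literal: y11 appears only negated; assign y11 = False.
Try y1 = True.
  then y4 is forced to True.
Branch on y2: take y2 = False.
  then y6 is forced to False.
For the remaining variables, y3 = False, y5 = True, y7 = False, y8 = True, y9 = False, y10 = True works.
Check each clause:
  1. (y3 | y1 | y5) — y1 is true.
  2. (~y5 | ~y2) — ~y2 is true.
  3. (~y9 | y5) — y5 is true.
  4. (y8 | y7 | y4) — y8 is true.
  5. (y3 | ~y5 | ~y7) — ~y7 is true.
  6. (~y2 | ~y4 | y7) — ~y2 is true.
  7. (y7 | y2 | ~y11) — ~y11 is true.
  8. (y3 | y1) — y1 is true.
  9. (~y1 | y4) — y4 is true.
  10. (y4 | y7) — y4 is true.
  11. (~y3 | ~y9 | ~y10) — ~y3 is true.
  12. (~y7 | y9 | ~y1) — ~y7 is true.
  13. (~y3 | y5 | y9) — y5 is true.
  14. (y5 | y10 | y3) — y10 is true.
  15. (y4 | ~y8 | y5) — y4 is true.
  16. (y8 | y6 | ~y5) — y8 is true.
  17. (y1 | ~y9 | y4) — y1 is true.
  18. (~y11 | y2 | y3) — ~y11 is true.
  19. (~y6 | y2) — ~y6 is true.
  20. (y9 | y10) — y10 is true.
  21. (~y5 | ~y11) — ~y11 is true.
  22. (~y8 | ~y10 | y1) — y1 is true.

y1=T, y2=F, y3=F, y4=T, y5=T, y6=F, y7=F, y8=T, y9=F, y10=T, y11=F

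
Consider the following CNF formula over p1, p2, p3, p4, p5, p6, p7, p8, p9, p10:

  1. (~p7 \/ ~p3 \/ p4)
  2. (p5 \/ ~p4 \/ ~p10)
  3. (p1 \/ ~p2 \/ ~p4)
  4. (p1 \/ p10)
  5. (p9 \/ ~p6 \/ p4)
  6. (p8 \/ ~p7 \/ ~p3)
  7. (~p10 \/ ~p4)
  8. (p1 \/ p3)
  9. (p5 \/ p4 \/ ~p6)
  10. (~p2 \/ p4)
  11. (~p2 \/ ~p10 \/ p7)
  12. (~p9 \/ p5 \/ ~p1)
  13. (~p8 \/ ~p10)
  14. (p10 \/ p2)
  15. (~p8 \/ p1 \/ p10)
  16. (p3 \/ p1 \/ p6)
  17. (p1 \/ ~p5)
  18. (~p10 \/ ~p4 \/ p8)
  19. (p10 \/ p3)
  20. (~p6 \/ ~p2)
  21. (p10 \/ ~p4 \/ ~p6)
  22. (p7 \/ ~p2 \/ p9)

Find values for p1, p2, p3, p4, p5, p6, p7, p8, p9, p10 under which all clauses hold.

p1=T, p2=T, p3=T, p4=T, p5=T, p6=F, p7=T, p8=T, p9=F, p10=F

Try p1 = True.
Branch on p2: take p2 = True.
  then p4 is forced to True.
  then p10 is forced to False.
  then p3 is forced to True.
  then p6 is forced to False.
Try p5 = True.
The remaining clauses are satisfied by p7 = True, p8 = True, p9 = False.
Every clause has at least one true literal under this assignment.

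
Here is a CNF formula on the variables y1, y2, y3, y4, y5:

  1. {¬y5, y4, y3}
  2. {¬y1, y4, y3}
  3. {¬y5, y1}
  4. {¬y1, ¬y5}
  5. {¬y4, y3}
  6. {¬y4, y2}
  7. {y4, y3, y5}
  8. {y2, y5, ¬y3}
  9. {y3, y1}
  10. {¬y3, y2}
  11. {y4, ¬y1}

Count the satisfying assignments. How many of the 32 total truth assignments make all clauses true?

Satisfying assignments:
  y1=0 y2=1 y3=1 y4=0 y5=0
  y1=0 y2=1 y3=1 y4=1 y5=0
  y1=1 y2=1 y3=1 y4=1 y5=0
That's 3 in total.

3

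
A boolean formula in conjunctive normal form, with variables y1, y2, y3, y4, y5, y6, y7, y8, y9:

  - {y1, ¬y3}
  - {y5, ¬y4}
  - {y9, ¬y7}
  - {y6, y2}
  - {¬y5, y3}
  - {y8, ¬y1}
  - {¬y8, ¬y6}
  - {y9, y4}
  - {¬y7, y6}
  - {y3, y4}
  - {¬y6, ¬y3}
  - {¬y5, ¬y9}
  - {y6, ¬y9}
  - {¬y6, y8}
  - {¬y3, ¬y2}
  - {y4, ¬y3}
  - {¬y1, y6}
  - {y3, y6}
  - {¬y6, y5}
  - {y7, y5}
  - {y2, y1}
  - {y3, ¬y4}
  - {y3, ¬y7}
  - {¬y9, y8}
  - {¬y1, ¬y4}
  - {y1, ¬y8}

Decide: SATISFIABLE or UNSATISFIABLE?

UNSATISFIABLE

y3 = True:
  propagation gives y1=True, y8=True, y6=False; an empty clause results — contradiction.
y3 = False:
  propagation gives y5=False, y4=False; an empty clause results — contradiction.
Every branch closes, so no satisfying assignment exists.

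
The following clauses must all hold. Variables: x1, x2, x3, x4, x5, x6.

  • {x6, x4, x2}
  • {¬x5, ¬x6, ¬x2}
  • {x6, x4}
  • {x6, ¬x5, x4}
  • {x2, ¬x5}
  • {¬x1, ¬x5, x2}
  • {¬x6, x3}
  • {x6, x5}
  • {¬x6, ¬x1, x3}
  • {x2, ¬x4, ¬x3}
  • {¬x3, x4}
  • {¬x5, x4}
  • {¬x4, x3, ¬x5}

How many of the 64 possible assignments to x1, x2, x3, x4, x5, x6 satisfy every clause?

Satisfying assignments:
  x1=F x2=T x3=T x4=T x5=F x6=T
  x1=F x2=T x3=T x4=T x5=T x6=F
  x1=T x2=T x3=T x4=T x5=F x6=T
  x1=T x2=T x3=T x4=T x5=T x6=F
That's 4 in total.

4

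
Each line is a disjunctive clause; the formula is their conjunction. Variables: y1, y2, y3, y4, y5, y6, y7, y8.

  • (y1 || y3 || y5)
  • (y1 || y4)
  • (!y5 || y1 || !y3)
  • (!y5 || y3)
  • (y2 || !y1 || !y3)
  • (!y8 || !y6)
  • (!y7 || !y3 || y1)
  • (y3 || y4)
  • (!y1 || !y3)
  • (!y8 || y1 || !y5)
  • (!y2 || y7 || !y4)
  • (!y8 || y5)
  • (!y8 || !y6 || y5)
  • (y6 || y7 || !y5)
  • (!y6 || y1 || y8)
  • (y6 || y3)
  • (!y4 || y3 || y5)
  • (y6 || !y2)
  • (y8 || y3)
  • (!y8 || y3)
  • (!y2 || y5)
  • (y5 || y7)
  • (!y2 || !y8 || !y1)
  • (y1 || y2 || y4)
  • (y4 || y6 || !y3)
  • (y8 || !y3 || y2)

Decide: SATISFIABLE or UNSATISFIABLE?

UNSATISFIABLE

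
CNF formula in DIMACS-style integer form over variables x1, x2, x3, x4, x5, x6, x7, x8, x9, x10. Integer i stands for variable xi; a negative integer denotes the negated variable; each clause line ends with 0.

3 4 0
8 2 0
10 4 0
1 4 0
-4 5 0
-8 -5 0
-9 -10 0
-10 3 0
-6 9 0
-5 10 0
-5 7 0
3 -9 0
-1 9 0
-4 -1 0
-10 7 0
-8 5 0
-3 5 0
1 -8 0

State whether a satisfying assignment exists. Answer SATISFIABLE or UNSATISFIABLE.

SATISFIABLE

Pure literal: x2 appears only positively; assign x2 = True.
x6 occurs only negated in the remaining clauses — set x6 = False.
Branch on x1: take x1 = False.
  then x4 is forced to True.
  then x5 is forced to True.
  then x8 is forced to False.
  then x10 is forced to True.
  then x9 is forced to False.
  then x3 is forced to True.
  then x7 is forced to True.
So x1 = F, x2 = T, x3 = T, x4 = T, x5 = T, x6 = F, x7 = T, x8 = F, x9 = F, x10 = T is a satisfying assignment.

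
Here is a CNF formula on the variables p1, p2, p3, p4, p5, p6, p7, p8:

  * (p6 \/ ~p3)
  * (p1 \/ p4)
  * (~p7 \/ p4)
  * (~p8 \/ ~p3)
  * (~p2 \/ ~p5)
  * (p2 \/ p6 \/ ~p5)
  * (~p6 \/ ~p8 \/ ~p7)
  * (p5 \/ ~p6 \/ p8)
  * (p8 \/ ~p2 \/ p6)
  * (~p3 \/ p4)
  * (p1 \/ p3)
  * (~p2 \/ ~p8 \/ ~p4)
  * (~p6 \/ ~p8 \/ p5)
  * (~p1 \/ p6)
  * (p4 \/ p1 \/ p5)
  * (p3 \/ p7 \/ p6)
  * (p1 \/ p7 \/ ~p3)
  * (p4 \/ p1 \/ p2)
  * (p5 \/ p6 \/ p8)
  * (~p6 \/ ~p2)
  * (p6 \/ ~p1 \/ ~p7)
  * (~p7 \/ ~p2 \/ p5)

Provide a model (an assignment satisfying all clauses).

p1=True  p2=False  p3=False  p4=True  p5=True  p6=True  p7=True  p8=False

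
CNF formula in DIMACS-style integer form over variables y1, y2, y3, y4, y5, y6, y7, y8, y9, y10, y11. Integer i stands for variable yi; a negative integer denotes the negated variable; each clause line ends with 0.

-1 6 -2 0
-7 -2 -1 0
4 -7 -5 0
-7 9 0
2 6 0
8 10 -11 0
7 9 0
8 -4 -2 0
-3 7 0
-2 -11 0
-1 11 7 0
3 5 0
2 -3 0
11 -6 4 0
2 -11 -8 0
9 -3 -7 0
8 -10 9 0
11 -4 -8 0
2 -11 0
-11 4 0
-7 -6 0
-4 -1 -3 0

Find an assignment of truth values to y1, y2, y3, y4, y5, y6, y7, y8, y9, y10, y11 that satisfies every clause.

y1 = F, y2 = T, y3 = T, y4 = F, y5 = F, y6 = F, y7 = T, y8 = T, y9 = T, y10 = F, y11 = F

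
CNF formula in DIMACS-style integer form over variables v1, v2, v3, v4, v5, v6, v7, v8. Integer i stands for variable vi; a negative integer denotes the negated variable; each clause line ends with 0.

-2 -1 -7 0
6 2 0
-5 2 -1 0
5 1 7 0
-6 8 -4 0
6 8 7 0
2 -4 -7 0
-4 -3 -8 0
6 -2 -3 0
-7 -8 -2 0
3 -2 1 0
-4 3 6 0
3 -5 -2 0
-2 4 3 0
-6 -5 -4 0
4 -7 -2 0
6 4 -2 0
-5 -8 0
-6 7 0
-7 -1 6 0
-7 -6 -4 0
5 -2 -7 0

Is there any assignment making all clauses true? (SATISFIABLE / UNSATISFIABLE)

SATISFIABLE

Set v1 = True and propagate.
Try v2 = False.
  then v6 is forced to True.
  then v5 is forced to False.
  then v7 is forced to True.
  then v4 is forced to False.
v3, v8 are now unconstrained; take v3 = False, v8 = False.
So v1 = T, v2 = F, v3 = F, v4 = F, v5 = F, v6 = T, v7 = T, v8 = F is a satisfying assignment.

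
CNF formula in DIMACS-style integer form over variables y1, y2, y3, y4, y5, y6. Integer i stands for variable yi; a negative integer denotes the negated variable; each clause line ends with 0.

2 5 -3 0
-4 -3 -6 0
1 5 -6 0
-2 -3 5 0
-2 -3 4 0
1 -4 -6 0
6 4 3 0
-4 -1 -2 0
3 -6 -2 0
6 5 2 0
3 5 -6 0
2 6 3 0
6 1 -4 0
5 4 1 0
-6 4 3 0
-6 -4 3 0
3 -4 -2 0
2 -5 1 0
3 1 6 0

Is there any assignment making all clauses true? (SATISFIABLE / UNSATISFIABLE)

Branch on y1: take y1 = True.
Try y2 = False.
Branch on y3: take y3 = True.
  then y5 is forced to True.
For the remaining variables, y4 = False, y6 = True works.
Every clause has at least one true literal under this assignment.
So y1=T, y2=F, y3=T, y4=F, y5=T, y6=T is a satisfying assignment.

SATISFIABLE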